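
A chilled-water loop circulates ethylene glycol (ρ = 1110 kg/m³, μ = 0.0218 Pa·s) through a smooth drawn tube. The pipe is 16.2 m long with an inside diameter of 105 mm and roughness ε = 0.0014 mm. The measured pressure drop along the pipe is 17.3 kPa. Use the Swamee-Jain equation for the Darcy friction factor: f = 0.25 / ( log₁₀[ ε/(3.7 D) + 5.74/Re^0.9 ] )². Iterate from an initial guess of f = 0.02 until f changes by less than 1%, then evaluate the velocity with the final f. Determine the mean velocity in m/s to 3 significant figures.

V ≈ 2.68 m/s

Rearranging Darcy-Weisbach: V = √(2·ΔP·D/(f·L·ρ)). With ε/D = 1.4e-06/0.105 = 1.33e-05, iterate starting from f = 0.02:
  f = 0.02 → V = √(2·1.73e+04·0.105/(0.02·16.2·1110)) = 3.178 m/s; Re = ρVD/μ = 1.699e+04; f → 0.02694
  f = 0.02694 → V = 2.739 m/s; Re = 1.464e+04; f → 0.02799
  f = 0.02799 → V = 2.687 m/s; Re = 1.436e+04; f → 0.02813
Converged (Δf/f < 1%). With the final f = 0.02813: V = √(2·1.73e+04·0.105/(0.02813·16.2·1110)) = 2.68 m/s.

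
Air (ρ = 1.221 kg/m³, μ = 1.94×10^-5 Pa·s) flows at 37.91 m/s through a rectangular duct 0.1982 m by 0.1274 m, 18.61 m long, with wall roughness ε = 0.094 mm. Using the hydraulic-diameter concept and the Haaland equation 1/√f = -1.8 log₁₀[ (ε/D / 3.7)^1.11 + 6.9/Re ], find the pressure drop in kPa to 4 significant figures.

ΔP ≈ 1.943 kPa

Hydraulic diameter D_h = 4A/P = 4·(0.1982·0.1274)/(2·(0.1982+0.1274)) = 0.101/0.6512 = 0.1551 m.
Re = ρVD_h/μ = 1.221·37.91·0.1551/1.94e-05 = 3.701e+05.
ε/D_h = 9.4e-05/0.1551 = 0.000606; Haaland gives 1/√f = -1.8 log₁₀[6.28e-05+1.86e-05] = 7.361, so f = 0.01846.
ΔP = f(L/D_h)(ρV²/2) = 0.01846·18.61/0.1551·877.4 = 1943 Pa.
ΔP = 1.943 kPa.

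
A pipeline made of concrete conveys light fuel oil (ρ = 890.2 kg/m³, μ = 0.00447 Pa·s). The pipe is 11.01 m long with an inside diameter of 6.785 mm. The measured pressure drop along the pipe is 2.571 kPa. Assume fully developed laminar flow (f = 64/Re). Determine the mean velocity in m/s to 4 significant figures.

V ≈ 0.07515 m/s

For laminar flow, f = 64/Re with Re = ρVD/μ, so Darcy-Weisbach reduces to ΔP = 32μLV/D². Solving for V: V = ΔP·D²/(32μL) = 2571·(0.006785)²/(32·0.00447·11.01) = 0.07515 m/s.
Check: Re = ρVD/μ = 890.2·0.07515·0.006785/0.00447 = 101.6 < 2300, so the laminar assumption holds.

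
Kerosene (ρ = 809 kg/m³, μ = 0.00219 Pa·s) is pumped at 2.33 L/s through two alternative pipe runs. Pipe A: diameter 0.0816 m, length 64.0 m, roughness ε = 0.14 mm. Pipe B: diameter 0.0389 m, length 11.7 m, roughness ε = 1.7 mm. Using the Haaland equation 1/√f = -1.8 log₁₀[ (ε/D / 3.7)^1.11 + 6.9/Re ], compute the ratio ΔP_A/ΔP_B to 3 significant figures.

Pipe A: V = Q/A = 0.00233/0.00523 = 0.4455 m/s; Re = 1.343e+04; ε/D = 0.00172; Haaland → f = 0.03117; ΔP_A = f(L/D)(ρV²/2) = 1963 Pa.
Pipe B: V = Q/A = 0.00233/0.001188 = 1.96 m/s; Re = 2.817e+04; ε/D = 0.0437; Haaland → f = 0.06833; ΔP_B = f(L/D)(ρV²/2) = 3.195e+04 Pa.
ΔP_A/ΔP_B = 1963/3.195e+04 = 0.0614.

ΔP_A/ΔP_B ≈ 0.0614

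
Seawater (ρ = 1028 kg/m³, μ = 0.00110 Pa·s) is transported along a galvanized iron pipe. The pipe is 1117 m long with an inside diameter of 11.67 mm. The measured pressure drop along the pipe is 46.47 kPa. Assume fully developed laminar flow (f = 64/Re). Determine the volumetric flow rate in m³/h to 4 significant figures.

Q ≈ 0.06198 m³/h

For laminar flow, f = 64/Re with Re = ρVD/μ, so Darcy-Weisbach reduces to ΔP = 32μLV/D². Solving for V: V = ΔP·D²/(32μL) = 4.647e+04·(0.01167)²/(32·0.0011·1117) = 0.161 m/s.
Check: Re = ρVD/μ = 1028·0.161·0.01167/0.0011 = 1755 < 2300, so the laminar assumption holds.
Q = V·A = 0.161·(π/4·0.01167²) = 1.722e-05 m³/s = 0.06198 m³/h.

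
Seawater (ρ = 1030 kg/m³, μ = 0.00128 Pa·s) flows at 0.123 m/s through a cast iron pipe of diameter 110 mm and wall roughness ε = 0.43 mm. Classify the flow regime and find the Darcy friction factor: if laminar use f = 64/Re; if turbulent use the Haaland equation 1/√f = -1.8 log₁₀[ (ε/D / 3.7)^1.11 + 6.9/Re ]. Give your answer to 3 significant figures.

f ≈ 0.0355

Re = ρVD/μ = 1030·0.123·0.11/0.00128 = 1.089e+04.
Re > 4000 → turbulent. ε/D = 0.00043/0.11 = 0.00391; Haaland: 1/√f = -1.8 log₁₀[0.000497 + 0.000634] = 5.304, so f = 0.03555.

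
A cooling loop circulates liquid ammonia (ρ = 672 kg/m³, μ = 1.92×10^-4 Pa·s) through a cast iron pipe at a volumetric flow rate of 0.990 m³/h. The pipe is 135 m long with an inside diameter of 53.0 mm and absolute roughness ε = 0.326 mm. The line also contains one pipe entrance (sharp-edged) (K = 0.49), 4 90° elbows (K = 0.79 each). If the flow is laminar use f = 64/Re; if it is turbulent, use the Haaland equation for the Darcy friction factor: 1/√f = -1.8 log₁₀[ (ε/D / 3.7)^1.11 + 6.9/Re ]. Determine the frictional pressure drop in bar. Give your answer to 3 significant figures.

Q = 0.990 m³/h = 0.990/3600 = 0.000275 m³/s.
Cross-sectional area A = πD²/4 = π(0.053)²/4 = 0.002206 m²; mean velocity V = Q/A = 0.000275/0.002206 = 0.1246 m/s.
Reynolds number Re = ρVD/μ = 672 · 0.1246 · 0.053 / 0.000192 = 2.312e+04.
Re > 4000 → turbulent. Relative roughness ε/D = 0.000326/0.053 = 0.00615. Haaland: 1/√f = -1.8 log₁₀[(0.00615/3.7)^1.11 + 6.9/2.312e+04] = -1.8 log₁₀[0.000822 + 0.000298] = 5.311, so f = 0.03545.
Total minor-loss coefficient ΣK = 1·0.49 + 4·0.79 = 3.65.
ΔP = [f·L/D + ΣK]·(ρV²/2) = [0.03545·135/0.053 + 3.65]·(672·0.1246²/2) = [90.31 + 3.65]·5.221 = 490.5 Pa.
ΔP = 490.5 Pa = 0.00491 bar.

ΔP ≈ 0.00491 bar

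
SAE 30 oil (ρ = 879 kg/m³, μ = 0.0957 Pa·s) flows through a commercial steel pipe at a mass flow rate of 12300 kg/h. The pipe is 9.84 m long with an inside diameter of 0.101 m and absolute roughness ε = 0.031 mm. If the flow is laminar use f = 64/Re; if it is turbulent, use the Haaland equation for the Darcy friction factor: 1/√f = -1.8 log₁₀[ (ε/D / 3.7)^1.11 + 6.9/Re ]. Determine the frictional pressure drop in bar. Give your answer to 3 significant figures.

ΔP ≈ 0.0143 bar

ṁ = 12300 kg/h = 12300/3600 = 3.417 kg/s.
A = πD²/4 = π(0.101)²/4 = 0.008012 m²; mean velocity V = ṁ/(ρA) = 3.417/(879 · 0.008012) = 0.4852 m/s.
Reynolds number Re = ρVD/μ = 879 · 0.4852 · 0.101 / 0.0957 = 450.1.
Re < 2300 → laminar flow, so f = 64/Re = 64/450.1 = 0.1422 (the turbulent correlation is not needed).
Darcy-Weisbach: ΔP = f(L/D)(ρV²/2) = 0.1422·(9.84/0.101)·(879·0.4852²/2) = 0.1422·97.43·103.4 = 1433 Pa.
ΔP = 1433 Pa = 0.0143 bar.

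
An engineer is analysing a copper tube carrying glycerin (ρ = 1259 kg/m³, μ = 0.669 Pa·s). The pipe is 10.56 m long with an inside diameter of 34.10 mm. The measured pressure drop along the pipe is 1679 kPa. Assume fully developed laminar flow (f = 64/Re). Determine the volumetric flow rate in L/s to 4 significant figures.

Q ≈ 7.887 L/s

For laminar flow, f = 64/Re with Re = ρVD/μ, so Darcy-Weisbach reduces to ΔP = 32μLV/D². Solving for V: V = ΔP·D²/(32μL) = 1.679e+06·(0.0341)²/(32·0.669·10.56) = 8.636 m/s.
Check: Re = ρVD/μ = 1259·8.636·0.0341/0.669 = 554.2 < 2300, so the laminar assumption holds.
Q = V·A = 8.636·(π/4·0.0341²) = 0.007887 m³/s = 7.887 L/s.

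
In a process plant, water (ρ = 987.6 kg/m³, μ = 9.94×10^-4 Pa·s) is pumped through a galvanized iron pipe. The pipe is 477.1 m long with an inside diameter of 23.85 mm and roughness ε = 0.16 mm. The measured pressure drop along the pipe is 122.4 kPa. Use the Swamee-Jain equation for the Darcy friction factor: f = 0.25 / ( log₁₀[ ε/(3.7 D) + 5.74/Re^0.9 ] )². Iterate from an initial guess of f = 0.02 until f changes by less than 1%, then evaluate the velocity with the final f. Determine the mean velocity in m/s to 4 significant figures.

Rearranging Darcy-Weisbach: V = √(2·ΔP·D/(f·L·ρ)). With ε/D = 0.00016/0.02385 = 0.00671, iterate starting from f = 0.02:
  f = 0.02 → V = √(2·1.224e+05·0.02385/(0.02·477.1·987.6)) = 0.7871 m/s; Re = ρVD/μ = 1.865e+04; f → 0.03758
  f = 0.03758 → V = 0.5742 m/s; Re = 1.361e+04; f → 0.03885
  f = 0.03885 → V = 0.5647 m/s; Re = 1.338e+04; f → 0.03893
Converged (Δf/f < 1%). With the final f = 0.03893: V = √(2·1.224e+05·0.02385/(0.03893·477.1·987.6)) = 0.5642 m/s.

V ≈ 0.5642 m/s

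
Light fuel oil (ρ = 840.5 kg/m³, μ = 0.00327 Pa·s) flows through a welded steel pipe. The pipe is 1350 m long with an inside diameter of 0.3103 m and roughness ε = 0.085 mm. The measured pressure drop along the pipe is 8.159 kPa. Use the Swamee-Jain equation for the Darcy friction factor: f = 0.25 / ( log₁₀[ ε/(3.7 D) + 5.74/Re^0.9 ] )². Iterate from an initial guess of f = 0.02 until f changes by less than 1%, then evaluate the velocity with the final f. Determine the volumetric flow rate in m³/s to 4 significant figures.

Q ≈ 0.03299 m³/s

Rearranging Darcy-Weisbach: V = √(2·ΔP·D/(f·L·ρ)). With ε/D = 8.5e-05/0.3103 = 0.000274, iterate starting from f = 0.02:
  f = 0.02 → V = √(2·8159·0.3103/(0.02·1350·840.5)) = 0.4724 m/s; Re = ρVD/μ = 3.767e+04; f → 0.02307
  f = 0.02307 → V = 0.4398 m/s; Re = 3.507e+04; f → 0.02342
  f = 0.02342 → V = 0.4366 m/s; Re = 3.482e+04; f → 0.02345
Converged (Δf/f < 1%). With the final f = 0.02345: V = √(2·8159·0.3103/(0.02345·1350·840.5)) = 0.4362 m/s.
Q = V·A = 0.4362·(π/4·0.3103²) = 0.03299 m³/s = 0.03299 m³/s.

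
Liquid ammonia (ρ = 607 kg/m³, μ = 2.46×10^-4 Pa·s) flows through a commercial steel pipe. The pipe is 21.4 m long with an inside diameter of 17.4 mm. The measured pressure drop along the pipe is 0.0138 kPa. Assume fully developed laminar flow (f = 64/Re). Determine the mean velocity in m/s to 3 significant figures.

V ≈ 0.0248 m/s

For laminar flow, f = 64/Re with Re = ρVD/μ, so Darcy-Weisbach reduces to ΔP = 32μLV/D². Solving for V: V = ΔP·D²/(32μL) = 13.8·(0.0174)²/(32·0.000246·21.4) = 0.0248 m/s.
Check: Re = ρVD/μ = 607·0.0248·0.0174/0.000246 = 1065 < 2300, so the laminar assumption holds.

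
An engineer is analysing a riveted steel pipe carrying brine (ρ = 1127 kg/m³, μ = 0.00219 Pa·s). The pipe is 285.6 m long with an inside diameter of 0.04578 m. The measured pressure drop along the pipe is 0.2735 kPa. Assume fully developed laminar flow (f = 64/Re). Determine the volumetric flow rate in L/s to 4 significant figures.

Q ≈ 0.04714 L/s

For laminar flow, f = 64/Re with Re = ρVD/μ, so Darcy-Weisbach reduces to ΔP = 32μLV/D². Solving for V: V = ΔP·D²/(32μL) = 273.5·(0.04578)²/(32·0.00219·285.6) = 0.02864 m/s.
Check: Re = ρVD/μ = 1127·0.02864·0.04578/0.00219 = 674.7 < 2300, so the laminar assumption holds.
Q = V·A = 0.02864·(π/4·0.04578²) = 4.714e-05 m³/s = 0.04714 L/s.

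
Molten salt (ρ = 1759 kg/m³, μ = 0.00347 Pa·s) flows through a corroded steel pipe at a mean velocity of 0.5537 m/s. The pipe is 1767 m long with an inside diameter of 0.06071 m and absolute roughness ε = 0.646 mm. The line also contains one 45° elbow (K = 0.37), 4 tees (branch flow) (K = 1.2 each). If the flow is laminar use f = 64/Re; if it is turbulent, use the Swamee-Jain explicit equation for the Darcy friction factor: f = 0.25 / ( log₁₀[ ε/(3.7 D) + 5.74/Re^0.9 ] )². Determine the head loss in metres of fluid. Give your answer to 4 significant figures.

Reynolds number Re = ρVD/μ = 1759 · 0.5537 · 0.06071 / 0.00347 = 1.704e+04.
Re > 4000 → turbulent. Relative roughness ε/D = 0.000646/0.06071 = 0.0106. Swamee-Jain: f = 0.25/(log₁₀[0.0106/3.7 + 5.74/1.704e+04^0.9])² = 0.25/(log₁₀[0.00288 + 0.000892])² = 0.25/(-2.424)² = 0.04255.
Total minor-loss coefficient ΣK = 1·0.37 + 4·1.2 = 5.17.
ΔP = [f·L/D + ΣK]·(ρV²/2) = [0.04255·1767/0.06071 + 5.17]·(1759·0.5537²/2) = [1239 + 5.17]·269.6 = 3.354e+05 Pa.
Head loss h_f = ΔP/(ρg) = 3.354e+05/(1759·9.81) = 19.43 m.

h_f ≈ 19.43 m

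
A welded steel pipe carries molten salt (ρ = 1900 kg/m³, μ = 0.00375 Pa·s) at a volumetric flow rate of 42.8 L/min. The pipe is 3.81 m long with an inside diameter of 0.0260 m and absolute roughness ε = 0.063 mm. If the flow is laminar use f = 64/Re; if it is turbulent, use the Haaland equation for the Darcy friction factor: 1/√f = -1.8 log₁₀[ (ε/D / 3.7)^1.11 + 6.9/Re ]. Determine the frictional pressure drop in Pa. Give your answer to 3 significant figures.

Q = 42.8 L/min = 42.8/60000 = 0.0007133 m³/s.
Cross-sectional area A = πD²/4 = π(0.026)²/4 = 0.0005309 m²; mean velocity V = Q/A = 0.0007133/0.0005309 = 1.344 m/s.
Reynolds number Re = ρVD/μ = 1900 · 1.344 · 0.026 / 0.00375 = 1.77e+04.
Re > 4000 → turbulent. Relative roughness ε/D = 6.3e-05/0.026 = 0.00242. Haaland: 1/√f = -1.8 log₁₀[(0.00242/3.7)^1.11 + 6.9/1.77e+04] = -1.8 log₁₀[0.000292 + 0.00039] = 5.699, so f = 0.03079.
Darcy-Weisbach: ΔP = f(L/D)(ρV²/2) = 0.03079·(3.81/0.026)·(1900·1.344²/2) = 0.03079·146.5·1715 = 7738 Pa.

ΔP ≈ 7740 Pa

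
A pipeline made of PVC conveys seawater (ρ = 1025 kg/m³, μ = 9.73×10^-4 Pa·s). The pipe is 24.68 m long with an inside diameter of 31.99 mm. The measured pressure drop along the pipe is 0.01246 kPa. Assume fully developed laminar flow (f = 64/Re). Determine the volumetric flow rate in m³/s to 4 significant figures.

For laminar flow, f = 64/Re with Re = ρVD/μ, so Darcy-Weisbach reduces to ΔP = 32μLV/D². Solving for V: V = ΔP·D²/(32μL) = 12.46·(0.03199)²/(32·0.000973·24.68) = 0.01659 m/s.
Check: Re = ρVD/μ = 1025·0.01659·0.03199/0.000973 = 559.2 < 2300, so the laminar assumption holds.
Q = V·A = 0.01659·(π/4·0.03199²) = 1.334e-05 m³/s = 1.334×10^-5 m³/s.

Q ≈ 1.334×10^-5 m³/s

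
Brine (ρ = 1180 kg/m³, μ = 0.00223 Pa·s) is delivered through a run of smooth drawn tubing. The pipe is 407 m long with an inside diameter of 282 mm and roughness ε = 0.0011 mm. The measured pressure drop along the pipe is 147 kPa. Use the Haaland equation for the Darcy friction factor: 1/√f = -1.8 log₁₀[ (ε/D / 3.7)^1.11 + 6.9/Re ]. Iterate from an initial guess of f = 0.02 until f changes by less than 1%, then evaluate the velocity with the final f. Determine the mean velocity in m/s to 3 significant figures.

Rearranging Darcy-Weisbach: V = √(2·ΔP·D/(f·L·ρ)). With ε/D = 1.1e-06/0.282 = 3.9e-06, iterate starting from f = 0.02:
  f = 0.02 → V = √(2·1.47e+05·0.282/(0.02·407·1180)) = 2.938 m/s; Re = ρVD/μ = 4.384e+05; f → 0.01341
  f = 0.01341 → V = 3.587 m/s; Re = 5.353e+05; f → 0.01295
  f = 0.01295 → V = 3.651 m/s; Re = 5.448e+05; f → 0.01291
Converged (Δf/f < 1%). With the final f = 0.01291: V = √(2·1.47e+05·0.282/(0.01291·407·1180)) = 3.657 m/s.

V ≈ 3.66 m/s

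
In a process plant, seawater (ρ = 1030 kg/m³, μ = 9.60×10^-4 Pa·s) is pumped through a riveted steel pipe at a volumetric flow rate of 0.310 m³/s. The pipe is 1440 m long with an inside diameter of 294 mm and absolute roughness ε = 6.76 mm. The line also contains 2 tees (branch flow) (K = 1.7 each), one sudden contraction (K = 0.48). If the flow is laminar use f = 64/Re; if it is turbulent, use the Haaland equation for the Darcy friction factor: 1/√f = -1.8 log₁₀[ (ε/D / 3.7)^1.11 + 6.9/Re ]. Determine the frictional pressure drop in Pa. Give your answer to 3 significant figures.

Cross-sectional area A = πD²/4 = π(0.294)²/4 = 0.06789 m²; mean velocity V = Q/A = 0.31/0.06789 = 4.566 m/s.
Reynolds number Re = ρVD/μ = 1030 · 4.566 · 0.294 / 0.00096 = 1.44e+06.
Re > 4000 → turbulent. Relative roughness ε/D = 0.00676/0.294 = 0.023. Haaland: 1/√f = -1.8 log₁₀[(0.023/3.7)^1.11 + 6.9/1.44e+06] = -1.8 log₁₀[0.00355 + 4.79e-06] = 4.408, so f = 0.05147.
Total minor-loss coefficient ΣK = 2·1.7 + 1·0.48 = 3.88.
ΔP = [f·L/D + ΣK]·(ρV²/2) = [0.05147·1440/0.294 + 3.88]·(1030·4.566²/2) = [252.1 + 3.88]·1.074e+04 = 2.749e+06 Pa.

ΔP ≈ 2.75×10^6 Pa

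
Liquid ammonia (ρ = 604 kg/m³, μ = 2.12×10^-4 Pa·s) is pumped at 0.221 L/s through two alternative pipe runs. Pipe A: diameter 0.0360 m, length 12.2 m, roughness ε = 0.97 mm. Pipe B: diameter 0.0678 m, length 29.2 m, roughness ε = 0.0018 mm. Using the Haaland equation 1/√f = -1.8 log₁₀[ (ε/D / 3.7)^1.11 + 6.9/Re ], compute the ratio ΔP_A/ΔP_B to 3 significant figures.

ΔP_A/ΔP_B ≈ 18.9

Pipe A: V = Q/A = 0.000221/0.001018 = 0.2171 m/s; Re = 2.227e+04; ε/D = 0.0269; Haaland → f = 0.05626; ΔP_A = f(L/D)(ρV²/2) = 271.4 Pa.
Pipe B: V = Q/A = 0.000221/0.00361 = 0.06121 m/s; Re = 1.182e+04; ε/D = 2.65e-05; Haaland → f = 0.02954; ΔP_B = f(L/D)(ρV²/2) = 14.4 Pa.
ΔP_A/ΔP_B = 271.4/14.4 = 18.9.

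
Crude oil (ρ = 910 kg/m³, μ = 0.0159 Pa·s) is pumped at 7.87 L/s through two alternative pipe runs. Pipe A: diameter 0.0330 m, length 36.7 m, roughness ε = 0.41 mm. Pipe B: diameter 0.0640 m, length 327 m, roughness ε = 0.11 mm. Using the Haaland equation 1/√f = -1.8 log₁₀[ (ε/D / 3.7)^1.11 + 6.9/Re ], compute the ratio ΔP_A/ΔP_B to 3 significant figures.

Pipe A: V = Q/A = 0.00787/0.0008553 = 9.201 m/s; Re = 1.738e+04; ε/D = 0.0124; Haaland → f = 0.04364; ΔP_A = f(L/D)(ρV²/2) = 1.87e+06 Pa.
Pipe B: V = Q/A = 0.00787/0.003217 = 2.446 m/s; Re = 8961; ε/D = 0.00172; Haaland → f = 0.03399; ΔP_B = f(L/D)(ρV²/2) = 4.729e+05 Pa.
ΔP_A/ΔP_B = 1.87e+06/4.729e+05 = 3.95.

ΔP_A/ΔP_B ≈ 3.95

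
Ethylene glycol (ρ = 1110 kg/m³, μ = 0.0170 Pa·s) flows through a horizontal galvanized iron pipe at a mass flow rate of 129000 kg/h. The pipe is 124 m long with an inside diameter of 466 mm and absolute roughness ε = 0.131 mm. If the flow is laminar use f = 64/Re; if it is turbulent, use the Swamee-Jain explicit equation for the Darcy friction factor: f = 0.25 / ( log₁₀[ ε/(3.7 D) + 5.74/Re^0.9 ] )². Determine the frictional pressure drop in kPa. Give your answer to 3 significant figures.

ΔP ≈ 0.194 kPa

ṁ = 129000 kg/h = 129000/3600 = 35.83 kg/s.
A = πD²/4 = π(0.466)²/4 = 0.1706 m²; mean velocity V = ṁ/(ρA) = 35.83/(1110 · 0.1706) = 0.1893 m/s.
Reynolds number Re = ρVD/μ = 1110 · 0.1893 · 0.466 / 0.017 = 5759.
Re > 4000 → turbulent. Relative roughness ε/D = 0.000131/0.466 = 0.000281. Swamee-Jain: f = 0.25/(log₁₀[0.000281/3.7 + 5.74/5759^0.9])² = 0.25/(log₁₀[7.6e-05 + 0.00237])² = 0.25/(-2.612)² = 0.03665.
Darcy-Weisbach: ΔP = f(L/D)(ρV²/2) = 0.03665·(124/0.466)·(1110·0.1893²/2) = 0.03665·266.1·19.88 = 193.9 Pa.
ΔP = 193.9 Pa = 0.194 kPa.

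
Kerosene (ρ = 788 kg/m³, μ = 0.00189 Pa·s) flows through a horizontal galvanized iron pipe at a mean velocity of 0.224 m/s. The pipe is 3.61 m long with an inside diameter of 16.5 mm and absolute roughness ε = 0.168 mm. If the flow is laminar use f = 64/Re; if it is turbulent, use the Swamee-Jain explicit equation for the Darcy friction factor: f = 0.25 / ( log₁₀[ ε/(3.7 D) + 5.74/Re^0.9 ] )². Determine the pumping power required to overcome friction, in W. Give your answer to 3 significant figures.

Reynolds number Re = ρVD/μ = 788 · 0.224 · 0.0165 / 0.00189 = 1541.
Re < 2300 → laminar flow, so f = 64/Re = 64/1541 = 0.04153 (the turbulent correlation is not needed).
Darcy-Weisbach: ΔP = f(L/D)(ρV²/2) = 0.04153·(3.61/0.0165)·(788·0.224²/2) = 0.04153·218.8·19.77 = 179.6 Pa.
Q = V·A = 0.224·0.0002138 = 4.79e-05 m³/s.
Pumping power P = QΔP = 4.79e-05·179.6 = 0.008604 W = 0.00860 W.

P ≈ 0.00860 W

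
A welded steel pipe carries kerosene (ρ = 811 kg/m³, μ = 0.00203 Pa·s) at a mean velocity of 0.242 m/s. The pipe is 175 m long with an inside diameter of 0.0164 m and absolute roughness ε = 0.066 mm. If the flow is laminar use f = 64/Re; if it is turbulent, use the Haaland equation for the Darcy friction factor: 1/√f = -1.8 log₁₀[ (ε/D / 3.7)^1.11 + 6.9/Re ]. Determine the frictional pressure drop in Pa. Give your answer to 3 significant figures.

ΔP ≈ 10200 Pa

Reynolds number Re = ρVD/μ = 811 · 0.242 · 0.0164 / 0.00203 = 1586.
Re < 2300 → laminar flow, so f = 64/Re = 64/1586 = 0.04036 (the turbulent correlation is not needed).
Darcy-Weisbach: ΔP = f(L/D)(ρV²/2) = 0.04036·(175/0.0164)·(811·0.242²/2) = 0.04036·1.067e+04·23.75 = 1.023e+04 Pa.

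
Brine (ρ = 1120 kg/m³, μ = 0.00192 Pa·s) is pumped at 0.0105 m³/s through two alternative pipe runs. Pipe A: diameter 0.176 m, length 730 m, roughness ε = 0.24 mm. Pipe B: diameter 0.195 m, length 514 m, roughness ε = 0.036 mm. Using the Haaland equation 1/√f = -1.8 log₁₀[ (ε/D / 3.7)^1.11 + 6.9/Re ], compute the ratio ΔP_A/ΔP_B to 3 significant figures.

ΔP_A/ΔP_B ≈ 2.67

Pipe A: V = Q/A = 0.0105/0.02433 = 0.4316 m/s; Re = 4.431e+04; ε/D = 0.00136; Haaland → f = 0.02507; ΔP_A = f(L/D)(ρV²/2) = 1.085e+04 Pa.
Pipe B: V = Q/A = 0.0105/0.02986 = 0.3516 m/s; Re = 3.999e+04; ε/D = 0.000185; Haaland → f = 0.02227; ΔP_B = f(L/D)(ρV²/2) = 4063 Pa.
ΔP_A/ΔP_B = 1.085e+04/4063 = 2.67.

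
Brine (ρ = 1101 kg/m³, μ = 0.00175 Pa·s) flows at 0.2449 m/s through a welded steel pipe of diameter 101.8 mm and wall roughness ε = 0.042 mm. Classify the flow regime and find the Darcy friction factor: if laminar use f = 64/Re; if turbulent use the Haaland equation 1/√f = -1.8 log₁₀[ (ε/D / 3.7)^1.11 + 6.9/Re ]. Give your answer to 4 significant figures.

Re = ρVD/μ = 1101·0.2449·0.1018/0.00175 = 1.569e+04.
Re > 4000 → turbulent. ε/D = 4.2e-05/0.1018 = 0.000413; Haaland: 1/√f = -1.8 log₁₀[4.1e-05 + 0.00044] = 5.972, so f = 0.02804.

f ≈ 0.02804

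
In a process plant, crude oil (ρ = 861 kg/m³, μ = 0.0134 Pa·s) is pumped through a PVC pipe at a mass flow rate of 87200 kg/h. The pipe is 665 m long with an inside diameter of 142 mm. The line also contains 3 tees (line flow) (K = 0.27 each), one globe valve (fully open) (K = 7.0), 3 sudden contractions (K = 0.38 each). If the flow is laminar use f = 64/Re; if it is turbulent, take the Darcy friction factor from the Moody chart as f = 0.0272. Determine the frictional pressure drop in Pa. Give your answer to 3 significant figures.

ΔP ≈ 185000 Pa

ṁ = 87200 kg/h = 87200/3600 = 24.22 kg/s.
A = πD²/4 = π(0.142)²/4 = 0.01584 m²; mean velocity V = ṁ/(ρA) = 24.22/(861 · 0.01584) = 1.776 m/s.
Reynolds number Re = ρVD/μ = 861 · 1.776 · 0.142 / 0.0134 = 1.621e+04.
Re > 4000 → turbulent; use the Moody-chart value f = 0.0272.
Total minor-loss coefficient ΣK = 3·0.27 + 1·7 + 3·0.38 = 8.95.
ΔP = [f·L/D + ΣK]·(ρV²/2) = [0.0272·665/0.142 + 8.95]·(861·1.776²/2) = [127.4 + 8.95]·1359 = 1.852e+05 Pa.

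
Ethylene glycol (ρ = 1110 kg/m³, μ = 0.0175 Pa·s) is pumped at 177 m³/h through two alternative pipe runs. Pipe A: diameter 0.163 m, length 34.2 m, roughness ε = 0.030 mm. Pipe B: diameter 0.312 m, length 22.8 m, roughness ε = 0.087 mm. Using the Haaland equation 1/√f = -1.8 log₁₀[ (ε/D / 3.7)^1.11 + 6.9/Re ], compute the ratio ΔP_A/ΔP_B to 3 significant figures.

ΔP_A/ΔP_B ≈ 32.7

Pipe A: V = Q/A = 0.04917/0.02087 = 2.356 m/s; Re = 2.436e+04; ε/D = 0.000184; Haaland → f = 0.02487; ΔP_A = f(L/D)(ρV²/2) = 1.608e+04 Pa.
Pipe B: V = Q/A = 0.04917/0.07645 = 0.6431 m/s; Re = 1.273e+04; ε/D = 0.000279; Haaland → f = 0.02931; ΔP_B = f(L/D)(ρV²/2) = 491.6 Pa.
ΔP_A/ΔP_B = 1.608e+04/491.6 = 32.7.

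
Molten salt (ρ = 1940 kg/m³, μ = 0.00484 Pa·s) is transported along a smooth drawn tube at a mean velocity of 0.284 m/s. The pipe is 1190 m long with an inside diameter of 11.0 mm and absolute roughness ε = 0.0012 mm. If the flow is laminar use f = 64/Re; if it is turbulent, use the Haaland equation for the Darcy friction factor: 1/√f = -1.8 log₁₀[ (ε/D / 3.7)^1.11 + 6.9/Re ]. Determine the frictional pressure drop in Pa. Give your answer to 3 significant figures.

Reynolds number Re = ρVD/μ = 1940 · 0.284 · 0.011 / 0.00484 = 1252.
Re < 2300 → laminar flow, so f = 64/Re = 64/1252 = 0.05111 (the turbulent correlation is not needed).
Darcy-Weisbach: ΔP = f(L/D)(ρV²/2) = 0.05111·(1190/0.011)·(1940·0.284²/2) = 0.05111·1.082e+05·78.24 = 4.326e+05 Pa.

ΔP ≈ 433000 Pa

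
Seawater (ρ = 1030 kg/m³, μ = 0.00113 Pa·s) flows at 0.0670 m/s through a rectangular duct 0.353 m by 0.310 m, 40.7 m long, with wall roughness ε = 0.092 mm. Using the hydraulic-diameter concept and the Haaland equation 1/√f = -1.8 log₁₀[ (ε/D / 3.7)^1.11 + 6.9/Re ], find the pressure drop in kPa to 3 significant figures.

Hydraulic diameter D_h = 4A/P = 4·(0.353·0.31)/(2·(0.353+0.31)) = 0.4377/1.326 = 0.3301 m.
Re = ρVD_h/μ = 1030·0.067·0.3301/0.00113 = 2.016e+04.
ε/D_h = 9.2e-05/0.3301 = 0.000279; Haaland gives 1/√f = -1.8 log₁₀[2.65e-05+0.000342] = 6.18, so f = 0.02618.
ΔP = f(L/D_h)(ρV²/2) = 0.02618·40.7/0.3301·2.312 = 7.464 Pa.
ΔP = 0.00746 kPa.

ΔP ≈ 0.00746 kPa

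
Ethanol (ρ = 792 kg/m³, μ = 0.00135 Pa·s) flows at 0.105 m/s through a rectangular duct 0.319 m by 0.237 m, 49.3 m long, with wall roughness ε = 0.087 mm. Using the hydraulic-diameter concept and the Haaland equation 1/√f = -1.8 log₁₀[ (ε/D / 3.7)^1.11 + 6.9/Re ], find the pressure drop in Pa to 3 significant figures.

ΔP ≈ 21.7 Pa

Hydraulic diameter D_h = 4A/P = 4·(0.319·0.237)/(2·(0.319+0.237)) = 0.3024/1.112 = 0.272 m.
Re = ρVD_h/μ = 792·0.105·0.272/0.00135 = 1.675e+04.
ε/D_h = 8.7e-05/0.272 = 0.00032; Haaland gives 1/√f = -1.8 log₁₀[3.09e-05+0.000412] = 6.037, so f = 0.02744.
ΔP = f(L/D_h)(ρV²/2) = 0.02744·49.3/0.272·4.366 = 21.72 Pa.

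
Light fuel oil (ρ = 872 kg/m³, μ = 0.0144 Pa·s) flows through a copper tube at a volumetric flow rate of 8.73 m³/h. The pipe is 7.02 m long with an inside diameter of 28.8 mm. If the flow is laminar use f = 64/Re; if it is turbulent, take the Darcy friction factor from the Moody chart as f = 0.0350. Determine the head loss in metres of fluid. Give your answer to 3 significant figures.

h_f ≈ 6.03 m

Q = 8.73 m³/h = 8.73/3600 = 0.002425 m³/s.
Cross-sectional area A = πD²/4 = π(0.0288)²/4 = 0.0006514 m²; mean velocity V = Q/A = 0.002425/0.0006514 = 3.723 m/s.
Reynolds number Re = ρVD/μ = 872 · 3.723 · 0.0288 / 0.0144 = 6492.
Re > 4000 → turbulent; use the Moody-chart value f = 0.0350.
Darcy-Weisbach: ΔP = f(L/D)(ρV²/2) = 0.035·(7.02/0.0288)·(872·3.723²/2) = 0.035·243.8·6042 = 5.154e+04 Pa.
Head loss h_f = ΔP/(ρg) = 5.154e+04/(872·9.81) = 6.03 m.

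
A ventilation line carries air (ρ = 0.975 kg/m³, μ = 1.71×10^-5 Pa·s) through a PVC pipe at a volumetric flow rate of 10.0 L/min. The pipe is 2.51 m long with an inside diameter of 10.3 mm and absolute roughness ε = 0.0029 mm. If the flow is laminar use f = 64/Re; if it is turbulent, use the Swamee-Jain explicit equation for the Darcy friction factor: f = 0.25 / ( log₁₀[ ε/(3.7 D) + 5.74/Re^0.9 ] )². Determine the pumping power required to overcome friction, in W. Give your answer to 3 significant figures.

Q = 10.0 L/min = 10.0/60000 = 0.0001667 m³/s.
Cross-sectional area A = πD²/4 = π(0.0103)²/4 = 8.332e-05 m²; mean velocity V = Q/A = 0.0001667/8.332e-05 = 2 m/s.
Reynolds number Re = ρVD/μ = 0.975 · 2 · 0.0103 / 1.71e-05 = 1175.
Re < 2300 → laminar flow, so f = 64/Re = 64/1175 = 0.05448 (the turbulent correlation is not needed).
Darcy-Weisbach: ΔP = f(L/D)(ρV²/2) = 0.05448·(2.51/0.0103)·(0.975·2²/2) = 0.05448·243.7·1.95 = 25.9 Pa.
Pumping power P = QΔP = 0.0001667·25.9 = 0.004316 W = 0.00432 W.

P ≈ 0.00432 W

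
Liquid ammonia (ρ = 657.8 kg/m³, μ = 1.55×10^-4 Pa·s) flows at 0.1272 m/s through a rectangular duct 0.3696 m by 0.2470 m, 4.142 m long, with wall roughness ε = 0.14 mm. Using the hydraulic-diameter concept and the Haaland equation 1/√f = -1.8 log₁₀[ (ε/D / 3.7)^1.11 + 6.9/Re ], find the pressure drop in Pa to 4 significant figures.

ΔP ≈ 1.406 Pa

Hydraulic diameter D_h = 4A/P = 4·(0.3696·0.247)/(2·(0.3696+0.247)) = 0.3652/1.233 = 0.2961 m.
Re = ρVD_h/μ = 657.8·0.1272·0.2961/0.000155 = 1.598e+05.
ε/D_h = 0.00014/0.2961 = 0.000473; Haaland gives 1/√f = -1.8 log₁₀[4.77e-05+4.32e-05] = 7.275, so f = 0.01889.
ΔP = f(L/D_h)(ρV²/2) = 0.01889·4.142/0.2961·5.322 = 1.406 Pa.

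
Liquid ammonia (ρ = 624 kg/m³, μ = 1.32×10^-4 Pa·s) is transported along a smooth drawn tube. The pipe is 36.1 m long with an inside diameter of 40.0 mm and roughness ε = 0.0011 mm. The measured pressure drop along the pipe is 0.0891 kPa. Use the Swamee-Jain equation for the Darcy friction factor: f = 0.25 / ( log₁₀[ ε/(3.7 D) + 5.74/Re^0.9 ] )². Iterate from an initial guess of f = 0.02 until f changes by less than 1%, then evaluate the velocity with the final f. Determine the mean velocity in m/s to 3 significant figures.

Rearranging Darcy-Weisbach: V = √(2·ΔP·D/(f·L·ρ)). With ε/D = 1.1e-06/0.04 = 2.75e-05, iterate starting from f = 0.02:
  f = 0.02 → V = √(2·89.1·0.04/(0.02·36.1·624)) = 0.1258 m/s; Re = ρVD/μ = 2.378e+04; f → 0.0248
  f = 0.0248 → V = 0.113 m/s; Re = 2.136e+04; f → 0.02546
  f = 0.02546 → V = 0.1115 m/s; Re = 2.108e+04; f → 0.02555
Converged (Δf/f < 1%). With the final f = 0.02555: V = √(2·89.1·0.04/(0.02555·36.1·624)) = 0.1113 m/s.

V ≈ 0.111 m/s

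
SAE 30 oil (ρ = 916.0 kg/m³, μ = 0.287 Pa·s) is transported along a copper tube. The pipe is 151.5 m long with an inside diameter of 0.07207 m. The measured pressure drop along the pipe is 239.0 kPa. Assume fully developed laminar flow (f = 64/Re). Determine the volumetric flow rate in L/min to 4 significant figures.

For laminar flow, f = 64/Re with Re = ρVD/μ, so Darcy-Weisbach reduces to ΔP = 32μLV/D². Solving for V: V = ΔP·D²/(32μL) = 2.39e+05·(0.07207)²/(32·0.287·151.5) = 0.8922 m/s.
Check: Re = ρVD/μ = 916·0.8922·0.07207/0.287 = 205.2 < 2300, so the laminar assumption holds.
Q = V·A = 0.8922·(π/4·0.07207²) = 0.00364 m³/s = 218.4 L/min.

Q ≈ 218.4 L/min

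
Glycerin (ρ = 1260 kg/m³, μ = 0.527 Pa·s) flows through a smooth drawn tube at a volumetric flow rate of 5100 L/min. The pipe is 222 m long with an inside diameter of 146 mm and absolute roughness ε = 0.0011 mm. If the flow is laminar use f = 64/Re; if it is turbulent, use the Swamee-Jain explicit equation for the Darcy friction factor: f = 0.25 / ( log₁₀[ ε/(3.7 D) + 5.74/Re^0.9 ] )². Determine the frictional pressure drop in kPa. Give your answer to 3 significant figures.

ΔP ≈ 892 kPa

Q = 5100 L/min = 5100/60000 = 0.085 m³/s.
Cross-sectional area A = πD²/4 = π(0.146)²/4 = 0.01674 m²; mean velocity V = Q/A = 0.085/0.01674 = 5.077 m/s.
Reynolds number Re = ρVD/μ = 1260 · 5.077 · 0.146 / 0.527 = 1772.
Re < 2300 → laminar flow, so f = 64/Re = 64/1772 = 0.03611 (the turbulent correlation is not needed).
Darcy-Weisbach: ΔP = f(L/D)(ρV²/2) = 0.03611·(222/0.146)·(1260·5.077²/2) = 0.03611·1521·1.624e+04 = 8.917e+05 Pa.
ΔP = 8.917e+05 Pa = 892 kPa.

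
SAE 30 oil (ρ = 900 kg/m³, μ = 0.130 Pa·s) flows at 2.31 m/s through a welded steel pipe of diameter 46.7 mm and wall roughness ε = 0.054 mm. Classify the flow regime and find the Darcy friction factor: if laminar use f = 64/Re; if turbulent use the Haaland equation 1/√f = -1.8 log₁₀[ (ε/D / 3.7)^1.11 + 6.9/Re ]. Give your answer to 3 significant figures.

f ≈ 0.0857

Re = ρVD/μ = 900·2.31·0.0467/0.13 = 746.8.
Re < 2300 → laminar, so f = 64/Re = 0.08569 (roughness is irrelevant in laminar flow).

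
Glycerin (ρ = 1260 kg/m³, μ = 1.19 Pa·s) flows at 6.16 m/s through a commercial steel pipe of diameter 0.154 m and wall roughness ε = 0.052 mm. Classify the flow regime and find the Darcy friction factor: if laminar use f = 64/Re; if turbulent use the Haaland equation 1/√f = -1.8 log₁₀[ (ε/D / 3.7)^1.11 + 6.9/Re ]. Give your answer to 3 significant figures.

Re = ρVD/μ = 1260·6.16·0.154/1.19 = 1004.
Re < 2300 → laminar, so f = 64/Re = 0.06372 (roughness is irrelevant in laminar flow).

f ≈ 0.0637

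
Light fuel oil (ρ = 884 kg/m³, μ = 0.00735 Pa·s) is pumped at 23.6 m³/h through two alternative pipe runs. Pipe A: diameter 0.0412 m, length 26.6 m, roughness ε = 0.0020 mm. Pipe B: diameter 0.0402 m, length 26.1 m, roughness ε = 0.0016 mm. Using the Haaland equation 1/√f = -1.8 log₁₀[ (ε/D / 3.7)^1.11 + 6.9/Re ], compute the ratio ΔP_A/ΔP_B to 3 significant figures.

Pipe A: V = Q/A = 0.006556/0.001333 = 4.917 m/s; Re = 2.437e+04; ε/D = 4.85e-05; Haaland → f = 0.0246; ΔP_A = f(L/D)(ρV²/2) = 1.697e+05 Pa.
Pipe B: V = Q/A = 0.006556/0.001269 = 5.165 m/s; Re = 2.497e+04; ε/D = 3.98e-05; Haaland → f = 0.02444; ΔP_B = f(L/D)(ρV²/2) = 1.871e+05 Pa.
ΔP_A/ΔP_B = 1.697e+05/1.871e+05 = 0.907.

ΔP_A/ΔP_B ≈ 0.907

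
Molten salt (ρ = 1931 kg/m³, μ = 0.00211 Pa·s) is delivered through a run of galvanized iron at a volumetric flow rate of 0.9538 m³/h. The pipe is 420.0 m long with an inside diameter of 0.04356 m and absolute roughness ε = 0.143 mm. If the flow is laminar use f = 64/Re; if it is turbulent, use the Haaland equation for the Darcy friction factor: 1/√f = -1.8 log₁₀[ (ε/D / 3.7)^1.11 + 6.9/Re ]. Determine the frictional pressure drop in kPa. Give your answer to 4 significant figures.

ΔP ≈ 11.11 kPa

Q = 0.9538 m³/h = 0.9538/3600 = 0.0002649 m³/s.
Cross-sectional area A = πD²/4 = π(0.04356)²/4 = 0.00149 m²; mean velocity V = Q/A = 0.0002649/0.00149 = 0.1778 m/s.
Reynolds number Re = ρVD/μ = 1931 · 0.1778 · 0.04356 / 0.00211 = 7087.
Re > 4000 → turbulent. Relative roughness ε/D = 0.000143/0.04356 = 0.00328. Haaland: 1/√f = -1.8 log₁₀[(0.00328/3.7)^1.11 + 6.9/7087] = -1.8 log₁₀[0.00041 + 0.000974] = 5.146, so f = 0.03776.
Darcy-Weisbach: ΔP = f(L/D)(ρV²/2) = 0.03776·(420/0.04356)·(1931·0.1778²/2) = 0.03776·9642·30.52 = 1.111e+04 Pa.
ΔP = 1.111e+04 Pa = 11.11 kPa.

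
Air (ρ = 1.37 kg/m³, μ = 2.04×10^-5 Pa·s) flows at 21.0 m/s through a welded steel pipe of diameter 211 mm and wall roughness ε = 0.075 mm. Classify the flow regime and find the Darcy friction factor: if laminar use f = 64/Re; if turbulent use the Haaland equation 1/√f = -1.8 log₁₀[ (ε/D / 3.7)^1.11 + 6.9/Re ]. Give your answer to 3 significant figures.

Re = ρVD/μ = 1.37·21·0.211/2.04e-05 = 2.976e+05.
Re > 4000 → turbulent. ε/D = 7.5e-05/0.211 = 0.000355; Haaland: 1/√f = -1.8 log₁₀[3.47e-05 + 2.32e-05] = 7.627, so f = 0.01719.

f ≈ 0.0172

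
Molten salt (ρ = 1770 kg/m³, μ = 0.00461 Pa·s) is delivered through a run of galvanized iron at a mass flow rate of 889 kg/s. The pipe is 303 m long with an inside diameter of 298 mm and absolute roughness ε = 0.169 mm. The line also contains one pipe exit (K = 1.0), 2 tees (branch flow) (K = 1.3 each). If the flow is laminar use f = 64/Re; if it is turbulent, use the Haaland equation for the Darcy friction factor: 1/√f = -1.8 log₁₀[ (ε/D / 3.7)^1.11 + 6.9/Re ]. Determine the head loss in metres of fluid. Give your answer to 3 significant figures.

A = πD²/4 = π(0.298)²/4 = 0.06975 m²; mean velocity V = ṁ/(ρA) = 889/(1770 · 0.06975) = 7.201 m/s.
Reynolds number Re = ρVD/μ = 1770 · 7.201 · 0.298 / 0.00461 = 8.239e+05.
Re > 4000 → turbulent. Relative roughness ε/D = 0.000169/0.298 = 0.000567. Haaland: 1/√f = -1.8 log₁₀[(0.000567/3.7)^1.11 + 6.9/8.239e+05] = -1.8 log₁₀[5.83e-05 + 8.37e-06] = 7.517, so f = 0.0177.
Total minor-loss coefficient ΣK = 1·1 + 2·1.3 = 3.6.
ΔP = [f·L/D + ΣK]·(ρV²/2) = [0.0177·303/0.298 + 3.6]·(1770·7.201²/2) = [18 + 3.6]·4.589e+04 = 9.911e+05 Pa.
Head loss h_f = ΔP/(ρg) = 9.911e+05/(1770·9.81) = 57.1 m.

h_f ≈ 57.1 m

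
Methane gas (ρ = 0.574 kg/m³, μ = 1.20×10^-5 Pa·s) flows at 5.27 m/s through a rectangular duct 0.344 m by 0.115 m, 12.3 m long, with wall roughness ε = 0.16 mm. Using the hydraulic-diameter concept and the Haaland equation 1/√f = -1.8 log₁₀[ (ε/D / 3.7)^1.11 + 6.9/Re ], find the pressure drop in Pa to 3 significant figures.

Hydraulic diameter D_h = 4A/P = 4·(0.344·0.115)/(2·(0.344+0.115)) = 0.1582/0.918 = 0.1724 m.
Re = ρVD_h/μ = 0.574·5.27·0.1724/1.2e-05 = 4.345e+04.
ε/D_h = 0.00016/0.1724 = 0.000928; Haaland gives 1/√f = -1.8 log₁₀[0.000101+0.000159] = 6.454, so f = 0.024.
ΔP = f(L/D_h)(ρV²/2) = 0.024·12.3/0.1724·7.971 = 13.65 Pa.

ΔP ≈ 13.7 Pa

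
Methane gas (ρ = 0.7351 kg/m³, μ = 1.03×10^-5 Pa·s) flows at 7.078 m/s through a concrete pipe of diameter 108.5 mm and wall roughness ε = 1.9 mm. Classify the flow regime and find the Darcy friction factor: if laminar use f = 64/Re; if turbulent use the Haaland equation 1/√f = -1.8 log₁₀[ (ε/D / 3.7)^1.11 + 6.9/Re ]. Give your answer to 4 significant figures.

Re = ρVD/μ = 0.7351·7.078·0.1085/1.03e-05 = 5.481e+04.
Re > 4000 → turbulent. ε/D = 0.0019/0.1085 = 0.0175; Haaland: 1/√f = -1.8 log₁₀[0.00263 + 0.000126] = 4.609, so f = 0.04708.

f ≈ 0.04708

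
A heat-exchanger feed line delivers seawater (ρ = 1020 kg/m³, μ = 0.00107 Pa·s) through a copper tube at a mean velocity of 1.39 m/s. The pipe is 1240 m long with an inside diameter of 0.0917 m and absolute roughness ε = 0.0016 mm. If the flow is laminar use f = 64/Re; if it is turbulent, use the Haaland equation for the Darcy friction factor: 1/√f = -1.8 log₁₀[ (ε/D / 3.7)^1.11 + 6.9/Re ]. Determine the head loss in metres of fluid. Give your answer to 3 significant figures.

h_f ≈ 22.9 m

Reynolds number Re = ρVD/μ = 1020 · 1.39 · 0.0917 / 0.00107 = 1.215e+05.
Re > 4000 → turbulent. Relative roughness ε/D = 1.6e-06/0.0917 = 1.74e-05. Haaland: 1/√f = -1.8 log₁₀[(1.74e-05/3.7)^1.11 + 6.9/1.215e+05] = -1.8 log₁₀[1.22e-06 + 5.68e-05] = 7.626, so f = 0.0172.
Darcy-Weisbach: ΔP = f(L/D)(ρV²/2) = 0.0172·(1240/0.0917)·(1020·1.39²/2) = 0.0172·1.352e+04·985.4 = 2.291e+05 Pa.
Head loss h_f = ΔP/(ρg) = 2.291e+05/(1020·9.81) = 22.9 m.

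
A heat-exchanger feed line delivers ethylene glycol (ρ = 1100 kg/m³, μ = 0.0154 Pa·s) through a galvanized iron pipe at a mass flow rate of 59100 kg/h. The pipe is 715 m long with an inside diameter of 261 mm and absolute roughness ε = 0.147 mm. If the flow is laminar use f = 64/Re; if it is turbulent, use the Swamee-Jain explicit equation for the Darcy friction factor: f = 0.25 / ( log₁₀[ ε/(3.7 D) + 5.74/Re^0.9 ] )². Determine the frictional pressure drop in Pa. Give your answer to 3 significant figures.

ΔP ≈ 4470 Pa

ṁ = 59100 kg/h = 59100/3600 = 16.42 kg/s.
A = πD²/4 = π(0.261)²/4 = 0.0535 m²; mean velocity V = ṁ/(ρA) = 16.42/(1100 · 0.0535) = 0.2789 m/s.
Reynolds number Re = ρVD/μ = 1100 · 0.2789 · 0.261 / 0.0154 = 5200.
Re > 4000 → turbulent. Relative roughness ε/D = 0.000147/0.261 = 0.000563. Swamee-Jain: f = 0.25/(log₁₀[0.000563/3.7 + 5.74/5200^0.9])² = 0.25/(log₁₀[0.000152 + 0.0026])² = 0.25/(-2.561)² = 0.03812.
Darcy-Weisbach: ΔP = f(L/D)(ρV²/2) = 0.03812·(715/0.261)·(1100·0.2789²/2) = 0.03812·2739·42.8 = 4470 Pa.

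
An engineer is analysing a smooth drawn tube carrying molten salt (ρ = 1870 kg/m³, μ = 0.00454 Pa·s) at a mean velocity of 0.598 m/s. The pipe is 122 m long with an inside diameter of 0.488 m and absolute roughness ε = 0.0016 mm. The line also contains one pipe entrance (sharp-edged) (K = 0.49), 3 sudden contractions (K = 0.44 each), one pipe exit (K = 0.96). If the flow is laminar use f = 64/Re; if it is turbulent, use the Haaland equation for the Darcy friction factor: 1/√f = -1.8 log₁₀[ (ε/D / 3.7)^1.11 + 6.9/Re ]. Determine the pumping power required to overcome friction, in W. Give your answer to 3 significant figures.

Reynolds number Re = ρVD/μ = 1870 · 0.598 · 0.488 / 0.00454 = 1.202e+05.
Re > 4000 → turbulent. Relative roughness ε/D = 1.6e-06/0.488 = 3.28e-06. Haaland: 1/√f = -1.8 log₁₀[(3.28e-06/3.7)^1.11 + 6.9/1.202e+05] = -1.8 log₁₀[1.91e-07 + 5.74e-05] = 7.631, so f = 0.01717.
Total minor-loss coefficient ΣK = 1·0.49 + 3·0.44 + 1·0.96 = 2.77.
ΔP = [f·L/D + ΣK]·(ρV²/2) = [0.01717·122/0.488 + 2.77]·(1870·0.598²/2) = [4.293 + 2.77]·334.4 = 2362 Pa.
Q = V·A = 0.598·0.187 = 0.1118 m³/s.
Pumping power P = QΔP = 0.1118·2362 = 264.1 W = 264 W.

P ≈ 264 W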